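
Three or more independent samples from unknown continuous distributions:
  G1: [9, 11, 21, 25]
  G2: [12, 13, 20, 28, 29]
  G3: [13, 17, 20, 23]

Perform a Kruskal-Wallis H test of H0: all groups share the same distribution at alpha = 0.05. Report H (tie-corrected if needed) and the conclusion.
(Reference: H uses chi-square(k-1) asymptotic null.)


Step 1: Combine all N = 13 observations and assign midranks.
sorted (value, group, rank): (9,G1,1), (11,G1,2), (12,G2,3), (13,G2,4.5), (13,G3,4.5), (17,G3,6), (20,G2,7.5), (20,G3,7.5), (21,G1,9), (23,G3,10), (25,G1,11), (28,G2,12), (29,G2,13)
Step 2: Sum ranks within each group.
R_1 = 23 (n_1 = 4)
R_2 = 40 (n_2 = 5)
R_3 = 28 (n_3 = 4)
Step 3: H = 12/(N(N+1)) * sum(R_i^2/n_i) - 3(N+1)
     = 12/(13*14) * (23^2/4 + 40^2/5 + 28^2/4) - 3*14
     = 0.065934 * 648.25 - 42
     = 0.741758.
Step 4: Ties present; correction factor C = 1 - 12/(13^3 - 13) = 0.994505. Corrected H = 0.741758 / 0.994505 = 0.745856.
Step 5: Under H0, H ~ chi^2(2); p-value = 0.688715.
Step 6: alpha = 0.05. fail to reject H0.

H = 0.7459, df = 2, p = 0.688715, fail to reject H0.


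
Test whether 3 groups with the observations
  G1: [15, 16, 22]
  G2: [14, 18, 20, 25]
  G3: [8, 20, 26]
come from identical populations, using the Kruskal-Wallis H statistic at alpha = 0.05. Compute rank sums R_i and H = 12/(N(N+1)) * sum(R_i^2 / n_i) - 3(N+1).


Step 1: Combine all N = 10 observations and assign midranks.
sorted (value, group, rank): (8,G3,1), (14,G2,2), (15,G1,3), (16,G1,4), (18,G2,5), (20,G2,6.5), (20,G3,6.5), (22,G1,8), (25,G2,9), (26,G3,10)
Step 2: Sum ranks within each group.
R_1 = 15 (n_1 = 3)
R_2 = 22.5 (n_2 = 4)
R_3 = 17.5 (n_3 = 3)
Step 3: H = 12/(N(N+1)) * sum(R_i^2/n_i) - 3(N+1)
     = 12/(10*11) * (15^2/3 + 22.5^2/4 + 17.5^2/3) - 3*11
     = 0.109091 * 303.646 - 33
     = 0.125000.
Step 4: Ties present; correction factor C = 1 - 6/(10^3 - 10) = 0.993939. Corrected H = 0.125000 / 0.993939 = 0.125762.
Step 5: Under H0, H ~ chi^2(2); p-value = 0.939055.
Step 6: alpha = 0.05. fail to reject H0.

H = 0.1258, df = 2, p = 0.939055, fail to reject H0.


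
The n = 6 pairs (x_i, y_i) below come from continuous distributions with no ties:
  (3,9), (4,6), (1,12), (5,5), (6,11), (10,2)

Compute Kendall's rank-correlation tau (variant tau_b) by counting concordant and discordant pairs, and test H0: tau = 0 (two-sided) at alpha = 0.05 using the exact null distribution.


Step 1: Enumerate the 15 unordered pairs (i,j) with i<j and classify each by sign(x_j-x_i) * sign(y_j-y_i).
  (1,2):dx=+1,dy=-3->D; (1,3):dx=-2,dy=+3->D; (1,4):dx=+2,dy=-4->D; (1,5):dx=+3,dy=+2->C
  (1,6):dx=+7,dy=-7->D; (2,3):dx=-3,dy=+6->D; (2,4):dx=+1,dy=-1->D; (2,5):dx=+2,dy=+5->C
  (2,6):dx=+6,dy=-4->D; (3,4):dx=+4,dy=-7->D; (3,5):dx=+5,dy=-1->D; (3,6):dx=+9,dy=-10->D
  (4,5):dx=+1,dy=+6->C; (4,6):dx=+5,dy=-3->D; (5,6):dx=+4,dy=-9->D
Step 2: C = 3, D = 12, total pairs = 15.
Step 3: tau = (C - D)/(n(n-1)/2) = (3 - 12)/15 = -0.600000.
Step 4: Exact two-sided p-value (enumerate n! = 720 permutations of y under H0): p = 0.136111.
Step 5: alpha = 0.05. fail to reject H0.

tau_b = -0.6000 (C=3, D=12), p = 0.136111, fail to reject H0.


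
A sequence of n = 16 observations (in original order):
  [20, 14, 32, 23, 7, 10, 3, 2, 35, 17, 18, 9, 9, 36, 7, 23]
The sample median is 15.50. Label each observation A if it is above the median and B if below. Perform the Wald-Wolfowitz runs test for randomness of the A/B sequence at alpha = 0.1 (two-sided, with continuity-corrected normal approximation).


Step 1: Compute median = 15.50; label A = above, B = below.
Labels in order: ABAABBBBAAABBABA  (n_A = 8, n_B = 8)
Step 2: Count runs R = 9.
Step 3: Under H0 (random ordering), E[R] = 2*n_A*n_B/(n_A+n_B) + 1 = 2*8*8/16 + 1 = 9.0000.
        Var[R] = 2*n_A*n_B*(2*n_A*n_B - n_A - n_B) / ((n_A+n_B)^2 * (n_A+n_B-1)) = 14336/3840 = 3.7333.
        SD[R] = 1.9322.
Step 4: R = E[R], so z = 0 with no continuity correction.
Step 5: Two-sided p-value via normal approximation = 2*(1 - Phi(|z|)) = 1.000000.
Step 6: alpha = 0.1. fail to reject H0.

R = 9, z = 0.0000, p = 1.000000, fail to reject H0.


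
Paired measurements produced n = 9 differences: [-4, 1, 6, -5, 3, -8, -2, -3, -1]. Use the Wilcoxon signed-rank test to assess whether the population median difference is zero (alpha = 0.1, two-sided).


Step 1: Drop any zero differences (none here) and take |d_i|.
|d| = [4, 1, 6, 5, 3, 8, 2, 3, 1]
Step 2: Midrank |d_i| (ties get averaged ranks).
ranks: |4|->6, |1|->1.5, |6|->8, |5|->7, |3|->4.5, |8|->9, |2|->3, |3|->4.5, |1|->1.5
Step 3: Attach original signs; sum ranks with positive sign and with negative sign.
W+ = 1.5 + 8 + 4.5 = 14
W- = 6 + 7 + 9 + 3 + 4.5 + 1.5 = 31
(Check: W+ + W- = 45 should equal n(n+1)/2 = 45.)
Step 4: Test statistic W = min(W+, W-) = 14.
Step 5: Ties in |d|, so use the tie-corrected normal approximation.
        E[W] = n(n+1)/4 = 9*10/4 = 22.5.
        Tie groups: |d|=1 (t=2), |d|=3 (t=2); sum(t^3 - t) = 12.
        Var[W] = n(n+1)(2n+1)/24 - sum(t^3-t)/48 = 1710/24 - 12/48 = 71.
        z = (W - E[W]) / sqrt(Var[W]) = (14 - 22.5) / 8.4261 = -1.0088.
        Two-sided p = 2*Phi(z) = 0.313088.
Step 6: alpha = 0.1. fail to reject H0.

W+ = 14, W- = 31, W = min = 14, p = 0.313088, fail to reject H0.


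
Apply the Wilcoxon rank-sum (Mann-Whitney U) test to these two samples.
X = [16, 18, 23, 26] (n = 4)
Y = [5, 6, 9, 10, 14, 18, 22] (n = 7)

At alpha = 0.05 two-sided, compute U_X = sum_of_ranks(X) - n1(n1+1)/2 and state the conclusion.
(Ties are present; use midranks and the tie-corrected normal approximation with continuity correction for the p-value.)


Step 1: Combine and sort all 11 observations; assign midranks.
sorted (value, group): (5,Y), (6,Y), (9,Y), (10,Y), (14,Y), (16,X), (18,X), (18,Y), (22,Y), (23,X), (26,X)
ranks: 5->1, 6->2, 9->3, 10->4, 14->5, 16->6, 18->7.5, 18->7.5, 22->9, 23->10, 26->11
Step 2: Rank sum for X: R1 = 6 + 7.5 + 10 + 11 = 34.5.
Step 3: U_X = R1 - n1(n1+1)/2 = 34.5 - 4*5/2 = 34.5 - 10 = 24.5.
       U_Y = n1*n2 - U_X = 28 - 24.5 = 3.5.
Step 4: Ties are present, so use the tie-corrected normal approximation (with continuity correction) for the p-value.
Step 5: p-value = 0.058207; compare to alpha = 0.05. fail to reject H0.

U_X = 24.5, p = 0.058207, fail to reject H0 at alpha = 0.05.


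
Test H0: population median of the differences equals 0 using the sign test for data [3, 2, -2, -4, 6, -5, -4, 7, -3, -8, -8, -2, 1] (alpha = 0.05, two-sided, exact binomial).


Step 1: Discard zero differences. Original n = 13; n_eff = number of nonzero differences = 13.
Nonzero differences (with sign): +3, +2, -2, -4, +6, -5, -4, +7, -3, -8, -8, -2, +1
Step 2: Count signs: positive = 5, negative = 8.
Step 3: Under H0: P(positive) = 0.5, so the number of positives S ~ Bin(13, 0.5).
Step 4: Two-sided exact p-value = sum of Bin(13,0.5) probabilities at or below the observed probability = 0.581055.
Step 5: alpha = 0.05. fail to reject H0.

n_eff = 13, pos = 5, neg = 8, p = 0.581055, fail to reject H0.


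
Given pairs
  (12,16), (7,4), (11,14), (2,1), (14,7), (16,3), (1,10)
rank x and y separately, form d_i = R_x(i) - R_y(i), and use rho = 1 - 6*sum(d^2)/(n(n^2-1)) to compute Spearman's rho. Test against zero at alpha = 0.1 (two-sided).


Step 1: Rank x and y separately (midranks; no ties here).
rank(x): 12->5, 7->3, 11->4, 2->2, 14->6, 16->7, 1->1
rank(y): 16->7, 4->3, 14->6, 1->1, 7->4, 3->2, 10->5
Step 2: d_i = R_x(i) - R_y(i); compute d_i^2.
  (5-7)^2=4, (3-3)^2=0, (4-6)^2=4, (2-1)^2=1, (6-4)^2=4, (7-2)^2=25, (1-5)^2=16
sum(d^2) = 54.
Step 3: rho = 1 - 6*54 / (7*(7^2 - 1)) = 1 - 324/336 = 0.035714.
Step 4: Under H0, t = rho * sqrt((n-2)/(1-rho^2)) = 0.0799 ~ t(5).
Step 5: Two-sided p-value from the t-distribution with 5 df = 0.939408.
Step 6: alpha = 0.1. fail to reject H0.

rho = 0.0357, p = 0.939408, fail to reject H0 at alpha = 0.1.


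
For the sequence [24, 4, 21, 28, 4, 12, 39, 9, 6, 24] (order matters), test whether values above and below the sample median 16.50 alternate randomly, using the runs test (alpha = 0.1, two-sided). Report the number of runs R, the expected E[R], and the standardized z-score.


Step 1: Compute median = 16.50; label A = above, B = below.
Labels in order: ABAABBABBA  (n_A = 5, n_B = 5)
Step 2: Count runs R = 7.
Step 3: Under H0 (random ordering), E[R] = 2*n_A*n_B/(n_A+n_B) + 1 = 2*5*5/10 + 1 = 6.0000.
        Var[R] = 2*n_A*n_B*(2*n_A*n_B - n_A - n_B) / ((n_A+n_B)^2 * (n_A+n_B-1)) = 2000/900 = 2.2222.
        SD[R] = 1.4907.
Step 4: Continuity-corrected z = (R - 0.5 - E[R]) / SD[R] = (7 - 0.5 - 6.0000) / 1.4907 = 0.3354.
Step 5: Two-sided p-value via normal approximation = 2*(1 - Phi(|z|)) = 0.737316.
Step 6: alpha = 0.1. fail to reject H0.

R = 7, z = 0.3354, p = 0.737316, fail to reject H0.


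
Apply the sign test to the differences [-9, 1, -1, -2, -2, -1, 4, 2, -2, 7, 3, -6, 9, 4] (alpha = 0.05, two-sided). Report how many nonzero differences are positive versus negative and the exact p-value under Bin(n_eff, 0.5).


Step 1: Discard zero differences. Original n = 14; n_eff = number of nonzero differences = 14.
Nonzero differences (with sign): -9, +1, -1, -2, -2, -1, +4, +2, -2, +7, +3, -6, +9, +4
Step 2: Count signs: positive = 7, negative = 7.
Step 3: Under H0: P(positive) = 0.5, so the number of positives S ~ Bin(14, 0.5).
Step 4: Two-sided exact p-value = sum of Bin(14,0.5) probabilities at or below the observed probability = 1.000000.
Step 5: alpha = 0.05. fail to reject H0.

n_eff = 14, pos = 7, neg = 7, p = 1.000000, fail to reject H0.


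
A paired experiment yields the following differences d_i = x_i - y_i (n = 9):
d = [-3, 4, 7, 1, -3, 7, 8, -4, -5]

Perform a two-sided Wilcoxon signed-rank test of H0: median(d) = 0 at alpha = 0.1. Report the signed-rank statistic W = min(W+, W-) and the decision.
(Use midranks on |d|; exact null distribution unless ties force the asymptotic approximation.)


Step 1: Drop any zero differences (none here) and take |d_i|.
|d| = [3, 4, 7, 1, 3, 7, 8, 4, 5]
Step 2: Midrank |d_i| (ties get averaged ranks).
ranks: |3|->2.5, |4|->4.5, |7|->7.5, |1|->1, |3|->2.5, |7|->7.5, |8|->9, |4|->4.5, |5|->6
Step 3: Attach original signs; sum ranks with positive sign and with negative sign.
W+ = 4.5 + 7.5 + 1 + 7.5 + 9 = 29.5
W- = 2.5 + 2.5 + 4.5 + 6 = 15.5
(Check: W+ + W- = 45 should equal n(n+1)/2 = 45.)
Step 4: Test statistic W = min(W+, W-) = 15.5.
Step 5: Ties in |d|, so use the tie-corrected normal approximation.
        E[W] = n(n+1)/4 = 9*10/4 = 22.5.
        Tie groups: |d|=3 (t=2), |d|=4 (t=2), |d|=7 (t=2); sum(t^3 - t) = 18.
        Var[W] = n(n+1)(2n+1)/24 - sum(t^3-t)/48 = 1710/24 - 18/48 = 70.875.
        z = (W - E[W]) / sqrt(Var[W]) = (15.5 - 22.5) / 8.4187 = -0.8315.
        Two-sided p = 2*Phi(z) = 0.405703.
Step 6: alpha = 0.1. fail to reject H0.

W+ = 29.5, W- = 15.5, W = min = 15.5, p = 0.405703, fail to reject H0.


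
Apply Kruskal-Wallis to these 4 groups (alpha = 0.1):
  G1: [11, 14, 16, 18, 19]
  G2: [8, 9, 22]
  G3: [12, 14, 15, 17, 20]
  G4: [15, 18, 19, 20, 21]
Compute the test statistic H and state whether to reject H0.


Step 1: Combine all N = 18 observations and assign midranks.
sorted (value, group, rank): (8,G2,1), (9,G2,2), (11,G1,3), (12,G3,4), (14,G1,5.5), (14,G3,5.5), (15,G3,7.5), (15,G4,7.5), (16,G1,9), (17,G3,10), (18,G1,11.5), (18,G4,11.5), (19,G1,13.5), (19,G4,13.5), (20,G3,15.5), (20,G4,15.5), (21,G4,17), (22,G2,18)
Step 2: Sum ranks within each group.
R_1 = 42.5 (n_1 = 5)
R_2 = 21 (n_2 = 3)
R_3 = 42.5 (n_3 = 5)
R_4 = 65 (n_4 = 5)
Step 3: H = 12/(N(N+1)) * sum(R_i^2/n_i) - 3(N+1)
     = 12/(18*19) * (42.5^2/5 + 21^2/3 + 42.5^2/5 + 65^2/5) - 3*19
     = 0.035088 * 1714.5 - 57
     = 3.157895.
Step 4: Ties present; correction factor C = 1 - 30/(18^3 - 18) = 0.994840. Corrected H = 3.157895 / 0.994840 = 3.174274.
Step 5: Under H0, H ~ chi^2(3); p-value = 0.365528.
Step 6: alpha = 0.1. fail to reject H0.

H = 3.1743, df = 3, p = 0.365528, fail to reject H0.


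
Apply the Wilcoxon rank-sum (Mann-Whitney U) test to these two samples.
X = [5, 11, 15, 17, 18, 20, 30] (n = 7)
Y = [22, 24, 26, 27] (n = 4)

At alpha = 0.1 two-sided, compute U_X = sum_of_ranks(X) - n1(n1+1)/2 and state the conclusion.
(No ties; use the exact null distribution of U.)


Step 1: Combine and sort all 11 observations; assign midranks.
sorted (value, group): (5,X), (11,X), (15,X), (17,X), (18,X), (20,X), (22,Y), (24,Y), (26,Y), (27,Y), (30,X)
ranks: 5->1, 11->2, 15->3, 17->4, 18->5, 20->6, 22->7, 24->8, 26->9, 27->10, 30->11
Step 2: Rank sum for X: R1 = 1 + 2 + 3 + 4 + 5 + 6 + 11 = 32.
Step 3: U_X = R1 - n1(n1+1)/2 = 32 - 7*8/2 = 32 - 28 = 4.
       U_Y = n1*n2 - U_X = 28 - 4 = 24.
Step 4: No ties, so the exact null distribution of U (based on enumerating the C(11,7) = 330 equally likely rank assignments) gives the two-sided p-value.
Step 5: p-value = 0.072727; compare to alpha = 0.1. reject H0.

U_X = 4, p = 0.072727, reject H0 at alpha = 0.1.


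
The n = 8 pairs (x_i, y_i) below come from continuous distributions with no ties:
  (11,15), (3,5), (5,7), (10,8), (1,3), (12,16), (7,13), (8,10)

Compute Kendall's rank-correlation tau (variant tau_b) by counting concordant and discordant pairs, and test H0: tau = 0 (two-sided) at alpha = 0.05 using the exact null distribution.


Step 1: Enumerate the 28 unordered pairs (i,j) with i<j and classify each by sign(x_j-x_i) * sign(y_j-y_i).
  (1,2):dx=-8,dy=-10->C; (1,3):dx=-6,dy=-8->C; (1,4):dx=-1,dy=-7->C; (1,5):dx=-10,dy=-12->C
  (1,6):dx=+1,dy=+1->C; (1,7):dx=-4,dy=-2->C; (1,8):dx=-3,dy=-5->C; (2,3):dx=+2,dy=+2->C
  (2,4):dx=+7,dy=+3->C; (2,5):dx=-2,dy=-2->C; (2,6):dx=+9,dy=+11->C; (2,7):dx=+4,dy=+8->C
  (2,8):dx=+5,dy=+5->C; (3,4):dx=+5,dy=+1->C; (3,5):dx=-4,dy=-4->C; (3,6):dx=+7,dy=+9->C
  (3,7):dx=+2,dy=+6->C; (3,8):dx=+3,dy=+3->C; (4,5):dx=-9,dy=-5->C; (4,6):dx=+2,dy=+8->C
  (4,7):dx=-3,dy=+5->D; (4,8):dx=-2,dy=+2->D; (5,6):dx=+11,dy=+13->C; (5,7):dx=+6,dy=+10->C
  (5,8):dx=+7,dy=+7->C; (6,7):dx=-5,dy=-3->C; (6,8):dx=-4,dy=-6->C; (7,8):dx=+1,dy=-3->D
Step 2: C = 25, D = 3, total pairs = 28.
Step 3: tau = (C - D)/(n(n-1)/2) = (25 - 3)/28 = 0.785714.
Step 4: Exact two-sided p-value (enumerate n! = 40320 permutations of y under H0): p = 0.005506.
Step 5: alpha = 0.05. reject H0.

tau_b = 0.7857 (C=25, D=3), p = 0.005506, reject H0.


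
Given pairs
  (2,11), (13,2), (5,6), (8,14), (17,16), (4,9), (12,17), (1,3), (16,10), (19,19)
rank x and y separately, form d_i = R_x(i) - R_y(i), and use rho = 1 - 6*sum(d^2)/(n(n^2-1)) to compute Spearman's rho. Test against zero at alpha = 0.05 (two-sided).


Step 1: Rank x and y separately (midranks; no ties here).
rank(x): 2->2, 13->7, 5->4, 8->5, 17->9, 4->3, 12->6, 1->1, 16->8, 19->10
rank(y): 11->6, 2->1, 6->3, 14->7, 16->8, 9->4, 17->9, 3->2, 10->5, 19->10
Step 2: d_i = R_x(i) - R_y(i); compute d_i^2.
  (2-6)^2=16, (7-1)^2=36, (4-3)^2=1, (5-7)^2=4, (9-8)^2=1, (3-4)^2=1, (6-9)^2=9, (1-2)^2=1, (8-5)^2=9, (10-10)^2=0
sum(d^2) = 78.
Step 3: rho = 1 - 6*78 / (10*(10^2 - 1)) = 1 - 468/990 = 0.527273.
Step 4: Under H0, t = rho * sqrt((n-2)/(1-rho^2)) = 1.7552 ~ t(8).
Step 5: Two-sided p-value from the t-distribution with 8 df = 0.117308.
Step 6: alpha = 0.05. fail to reject H0.

rho = 0.5273, p = 0.117308, fail to reject H0 at alpha = 0.05.


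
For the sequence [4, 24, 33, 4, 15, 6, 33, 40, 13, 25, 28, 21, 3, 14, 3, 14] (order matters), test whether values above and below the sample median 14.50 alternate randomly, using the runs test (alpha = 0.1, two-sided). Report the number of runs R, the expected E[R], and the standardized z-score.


Step 1: Compute median = 14.50; label A = above, B = below.
Labels in order: BAABABAABAAABBBB  (n_A = 8, n_B = 8)
Step 2: Count runs R = 9.
Step 3: Under H0 (random ordering), E[R] = 2*n_A*n_B/(n_A+n_B) + 1 = 2*8*8/16 + 1 = 9.0000.
        Var[R] = 2*n_A*n_B*(2*n_A*n_B - n_A - n_B) / ((n_A+n_B)^2 * (n_A+n_B-1)) = 14336/3840 = 3.7333.
        SD[R] = 1.9322.
Step 4: R = E[R], so z = 0 with no continuity correction.
Step 5: Two-sided p-value via normal approximation = 2*(1 - Phi(|z|)) = 1.000000.
Step 6: alpha = 0.1. fail to reject H0.

R = 9, z = 0.0000, p = 1.000000, fail to reject H0.


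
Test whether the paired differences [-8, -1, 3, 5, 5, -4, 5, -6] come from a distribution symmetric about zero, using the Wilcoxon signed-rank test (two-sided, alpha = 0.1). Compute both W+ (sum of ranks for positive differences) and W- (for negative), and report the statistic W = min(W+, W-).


Step 1: Drop any zero differences (none here) and take |d_i|.
|d| = [8, 1, 3, 5, 5, 4, 5, 6]
Step 2: Midrank |d_i| (ties get averaged ranks).
ranks: |8|->8, |1|->1, |3|->2, |5|->5, |5|->5, |4|->3, |5|->5, |6|->7
Step 3: Attach original signs; sum ranks with positive sign and with negative sign.
W+ = 2 + 5 + 5 + 5 = 17
W- = 8 + 1 + 3 + 7 = 19
(Check: W+ + W- = 36 should equal n(n+1)/2 = 36.)
Step 4: Test statistic W = min(W+, W-) = 17.
Step 5: Ties in |d|, so use the tie-corrected normal approximation.
        E[W] = n(n+1)/4 = 8*9/4 = 18.
        Tie groups: |d|=5 (t=3); sum(t^3 - t) = 24.
        Var[W] = n(n+1)(2n+1)/24 - sum(t^3-t)/48 = 1224/24 - 24/48 = 50.5.
        z = (W - E[W]) / sqrt(Var[W]) = (17 - 18) / 7.1063 = -0.1407.
        Two-sided p = 2*Phi(z) = 0.888092.
Step 6: alpha = 0.1. fail to reject H0.

W+ = 17, W- = 19, W = min = 17, p = 0.888092, fail to reject H0.


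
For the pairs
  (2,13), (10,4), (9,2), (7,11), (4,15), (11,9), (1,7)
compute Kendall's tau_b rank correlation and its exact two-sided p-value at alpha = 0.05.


Step 1: Enumerate the 21 unordered pairs (i,j) with i<j and classify each by sign(x_j-x_i) * sign(y_j-y_i).
  (1,2):dx=+8,dy=-9->D; (1,3):dx=+7,dy=-11->D; (1,4):dx=+5,dy=-2->D; (1,5):dx=+2,dy=+2->C
  (1,6):dx=+9,dy=-4->D; (1,7):dx=-1,dy=-6->C; (2,3):dx=-1,dy=-2->C; (2,4):dx=-3,dy=+7->D
  (2,5):dx=-6,dy=+11->D; (2,6):dx=+1,dy=+5->C; (2,7):dx=-9,dy=+3->D; (3,4):dx=-2,dy=+9->D
  (3,5):dx=-5,dy=+13->D; (3,6):dx=+2,dy=+7->C; (3,7):dx=-8,dy=+5->D; (4,5):dx=-3,dy=+4->D
  (4,6):dx=+4,dy=-2->D; (4,7):dx=-6,dy=-4->C; (5,6):dx=+7,dy=-6->D; (5,7):dx=-3,dy=-8->C
  (6,7):dx=-10,dy=-2->C
Step 2: C = 8, D = 13, total pairs = 21.
Step 3: tau = (C - D)/(n(n-1)/2) = (8 - 13)/21 = -0.238095.
Step 4: Exact two-sided p-value (enumerate n! = 5040 permutations of y under H0): p = 0.561905.
Step 5: alpha = 0.05. fail to reject H0.

tau_b = -0.2381 (C=8, D=13), p = 0.561905, fail to reject H0.


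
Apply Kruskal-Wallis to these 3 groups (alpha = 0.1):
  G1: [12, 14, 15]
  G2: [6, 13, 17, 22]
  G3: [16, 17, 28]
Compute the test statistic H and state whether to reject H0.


Step 1: Combine all N = 10 observations and assign midranks.
sorted (value, group, rank): (6,G2,1), (12,G1,2), (13,G2,3), (14,G1,4), (15,G1,5), (16,G3,6), (17,G2,7.5), (17,G3,7.5), (22,G2,9), (28,G3,10)
Step 2: Sum ranks within each group.
R_1 = 11 (n_1 = 3)
R_2 = 20.5 (n_2 = 4)
R_3 = 23.5 (n_3 = 3)
Step 3: H = 12/(N(N+1)) * sum(R_i^2/n_i) - 3(N+1)
     = 12/(10*11) * (11^2/3 + 20.5^2/4 + 23.5^2/3) - 3*11
     = 0.109091 * 329.479 - 33
     = 2.943182.
Step 4: Ties present; correction factor C = 1 - 6/(10^3 - 10) = 0.993939. Corrected H = 2.943182 / 0.993939 = 2.961128.
Step 5: Under H0, H ~ chi^2(2); p-value = 0.227509.
Step 6: alpha = 0.1. fail to reject H0.

H = 2.9611, df = 2, p = 0.227509, fail to reject H0.


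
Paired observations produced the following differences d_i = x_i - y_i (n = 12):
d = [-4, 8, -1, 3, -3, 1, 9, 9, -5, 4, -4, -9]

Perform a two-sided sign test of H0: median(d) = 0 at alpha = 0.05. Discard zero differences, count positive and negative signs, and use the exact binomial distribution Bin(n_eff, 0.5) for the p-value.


Step 1: Discard zero differences. Original n = 12; n_eff = number of nonzero differences = 12.
Nonzero differences (with sign): -4, +8, -1, +3, -3, +1, +9, +9, -5, +4, -4, -9
Step 2: Count signs: positive = 6, negative = 6.
Step 3: Under H0: P(positive) = 0.5, so the number of positives S ~ Bin(12, 0.5).
Step 4: Two-sided exact p-value = sum of Bin(12,0.5) probabilities at or below the observed probability = 1.000000.
Step 5: alpha = 0.05. fail to reject H0.

n_eff = 12, pos = 6, neg = 6, p = 1.000000, fail to reject H0.


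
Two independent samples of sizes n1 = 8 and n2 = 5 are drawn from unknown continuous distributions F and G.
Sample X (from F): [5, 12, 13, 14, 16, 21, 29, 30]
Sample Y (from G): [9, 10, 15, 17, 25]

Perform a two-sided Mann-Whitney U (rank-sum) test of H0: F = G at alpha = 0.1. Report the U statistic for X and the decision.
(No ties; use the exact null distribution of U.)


Step 1: Combine and sort all 13 observations; assign midranks.
sorted (value, group): (5,X), (9,Y), (10,Y), (12,X), (13,X), (14,X), (15,Y), (16,X), (17,Y), (21,X), (25,Y), (29,X), (30,X)
ranks: 5->1, 9->2, 10->3, 12->4, 13->5, 14->6, 15->7, 16->8, 17->9, 21->10, 25->11, 29->12, 30->13
Step 2: Rank sum for X: R1 = 1 + 4 + 5 + 6 + 8 + 10 + 12 + 13 = 59.
Step 3: U_X = R1 - n1(n1+1)/2 = 59 - 8*9/2 = 59 - 36 = 23.
       U_Y = n1*n2 - U_X = 40 - 23 = 17.
Step 4: No ties, so the exact null distribution of U (based on enumerating the C(13,8) = 1287 equally likely rank assignments) gives the two-sided p-value.
Step 5: p-value = 0.724165; compare to alpha = 0.1. fail to reject H0.

U_X = 23, p = 0.724165, fail to reject H0 at alpha = 0.1.


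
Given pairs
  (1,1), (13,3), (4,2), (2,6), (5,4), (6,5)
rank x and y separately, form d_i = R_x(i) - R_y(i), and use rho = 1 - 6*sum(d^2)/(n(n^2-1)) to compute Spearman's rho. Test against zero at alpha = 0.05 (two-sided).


Step 1: Rank x and y separately (midranks; no ties here).
rank(x): 1->1, 13->6, 4->3, 2->2, 5->4, 6->5
rank(y): 1->1, 3->3, 2->2, 6->6, 4->4, 5->5
Step 2: d_i = R_x(i) - R_y(i); compute d_i^2.
  (1-1)^2=0, (6-3)^2=9, (3-2)^2=1, (2-6)^2=16, (4-4)^2=0, (5-5)^2=0
sum(d^2) = 26.
Step 3: rho = 1 - 6*26 / (6*(6^2 - 1)) = 1 - 156/210 = 0.257143.
Step 4: Under H0, t = rho * sqrt((n-2)/(1-rho^2)) = 0.5322 ~ t(4).
Step 5: Two-sided p-value from the t-distribution with 4 df = 0.622787.
Step 6: alpha = 0.05. fail to reject H0.

rho = 0.2571, p = 0.622787, fail to reject H0 at alpha = 0.05.


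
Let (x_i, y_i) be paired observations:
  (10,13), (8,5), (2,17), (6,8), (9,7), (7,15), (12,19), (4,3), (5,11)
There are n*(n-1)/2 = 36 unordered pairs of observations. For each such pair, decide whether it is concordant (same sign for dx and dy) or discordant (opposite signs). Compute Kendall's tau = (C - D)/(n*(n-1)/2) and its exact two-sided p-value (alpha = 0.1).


Step 1: Enumerate the 36 unordered pairs (i,j) with i<j and classify each by sign(x_j-x_i) * sign(y_j-y_i).
  (1,2):dx=-2,dy=-8->C; (1,3):dx=-8,dy=+4->D; (1,4):dx=-4,dy=-5->C; (1,5):dx=-1,dy=-6->C
  (1,6):dx=-3,dy=+2->D; (1,7):dx=+2,dy=+6->C; (1,8):dx=-6,dy=-10->C; (1,9):dx=-5,dy=-2->C
  (2,3):dx=-6,dy=+12->D; (2,4):dx=-2,dy=+3->D; (2,5):dx=+1,dy=+2->C; (2,6):dx=-1,dy=+10->D
  (2,7):dx=+4,dy=+14->C; (2,8):dx=-4,dy=-2->C; (2,9):dx=-3,dy=+6->D; (3,4):dx=+4,dy=-9->D
  (3,5):dx=+7,dy=-10->D; (3,6):dx=+5,dy=-2->D; (3,7):dx=+10,dy=+2->C; (3,8):dx=+2,dy=-14->D
  (3,9):dx=+3,dy=-6->D; (4,5):dx=+3,dy=-1->D; (4,6):dx=+1,dy=+7->C; (4,7):dx=+6,dy=+11->C
  (4,8):dx=-2,dy=-5->C; (4,9):dx=-1,dy=+3->D; (5,6):dx=-2,dy=+8->D; (5,7):dx=+3,dy=+12->C
  (5,8):dx=-5,dy=-4->C; (5,9):dx=-4,dy=+4->D; (6,7):dx=+5,dy=+4->C; (6,8):dx=-3,dy=-12->C
  (6,9):dx=-2,dy=-4->C; (7,8):dx=-8,dy=-16->C; (7,9):dx=-7,dy=-8->C; (8,9):dx=+1,dy=+8->C
Step 2: C = 21, D = 15, total pairs = 36.
Step 3: tau = (C - D)/(n(n-1)/2) = (21 - 15)/36 = 0.166667.
Step 4: Exact two-sided p-value (enumerate n! = 362880 permutations of y under H0): p = 0.612202.
Step 5: alpha = 0.1. fail to reject H0.

tau_b = 0.1667 (C=21, D=15), p = 0.612202, fail to reject H0.


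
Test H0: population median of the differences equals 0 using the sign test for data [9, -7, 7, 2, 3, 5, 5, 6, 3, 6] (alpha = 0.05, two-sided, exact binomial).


Step 1: Discard zero differences. Original n = 10; n_eff = number of nonzero differences = 10.
Nonzero differences (with sign): +9, -7, +7, +2, +3, +5, +5, +6, +3, +6
Step 2: Count signs: positive = 9, negative = 1.
Step 3: Under H0: P(positive) = 0.5, so the number of positives S ~ Bin(10, 0.5).
Step 4: Two-sided exact p-value = sum of Bin(10,0.5) probabilities at or below the observed probability = 0.021484.
Step 5: alpha = 0.05. reject H0.

n_eff = 10, pos = 9, neg = 1, p = 0.021484, reject H0.


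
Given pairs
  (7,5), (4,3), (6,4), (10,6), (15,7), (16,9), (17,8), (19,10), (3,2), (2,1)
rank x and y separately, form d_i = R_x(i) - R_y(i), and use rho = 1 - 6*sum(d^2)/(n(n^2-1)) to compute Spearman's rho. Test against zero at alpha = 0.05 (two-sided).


Step 1: Rank x and y separately (midranks; no ties here).
rank(x): 7->5, 4->3, 6->4, 10->6, 15->7, 16->8, 17->9, 19->10, 3->2, 2->1
rank(y): 5->5, 3->3, 4->4, 6->6, 7->7, 9->9, 8->8, 10->10, 2->2, 1->1
Step 2: d_i = R_x(i) - R_y(i); compute d_i^2.
  (5-5)^2=0, (3-3)^2=0, (4-4)^2=0, (6-6)^2=0, (7-7)^2=0, (8-9)^2=1, (9-8)^2=1, (10-10)^2=0, (2-2)^2=0, (1-1)^2=0
sum(d^2) = 2.
Step 3: rho = 1 - 6*2 / (10*(10^2 - 1)) = 1 - 12/990 = 0.987879.
Step 4: Under H0, t = rho * sqrt((n-2)/(1-rho^2)) = 18.0003 ~ t(8).
Step 5: Two-sided p-value from the t-distribution with 8 df = 0.000000.
Step 6: alpha = 0.05. reject H0.

rho = 0.9879, p = 0.000000, reject H0 at alpha = 0.05.


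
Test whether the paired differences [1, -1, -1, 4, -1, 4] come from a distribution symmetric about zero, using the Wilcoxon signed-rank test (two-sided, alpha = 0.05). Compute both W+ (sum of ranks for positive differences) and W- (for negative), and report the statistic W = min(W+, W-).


Step 1: Drop any zero differences (none here) and take |d_i|.
|d| = [1, 1, 1, 4, 1, 4]
Step 2: Midrank |d_i| (ties get averaged ranks).
ranks: |1|->2.5, |1|->2.5, |1|->2.5, |4|->5.5, |1|->2.5, |4|->5.5
Step 3: Attach original signs; sum ranks with positive sign and with negative sign.
W+ = 2.5 + 5.5 + 5.5 = 13.5
W- = 2.5 + 2.5 + 2.5 = 7.5
(Check: W+ + W- = 21 should equal n(n+1)/2 = 21.)
Step 4: Test statistic W = min(W+, W-) = 7.5.
Step 5: Ties in |d|, so use the tie-corrected normal approximation.
        E[W] = n(n+1)/4 = 6*7/4 = 10.5.
        Tie groups: |d|=1 (t=4), |d|=4 (t=2); sum(t^3 - t) = 66.
        Var[W] = n(n+1)(2n+1)/24 - sum(t^3-t)/48 = 546/24 - 66/48 = 21.375.
        z = (W - E[W]) / sqrt(Var[W]) = (7.5 - 10.5) / 4.6233 = -0.6489.
        Two-sided p = 2*Phi(z) = 0.516412.
Step 6: alpha = 0.05. fail to reject H0.

W+ = 13.5, W- = 7.5, W = min = 7.5, p = 0.516412, fail to reject H0.


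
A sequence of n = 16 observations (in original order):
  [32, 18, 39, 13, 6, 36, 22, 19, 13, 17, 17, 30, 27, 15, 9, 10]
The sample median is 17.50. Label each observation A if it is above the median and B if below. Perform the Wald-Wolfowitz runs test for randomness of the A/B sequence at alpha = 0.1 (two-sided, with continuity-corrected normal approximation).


Step 1: Compute median = 17.50; label A = above, B = below.
Labels in order: AAABBAAABBBAABBB  (n_A = 8, n_B = 8)
Step 2: Count runs R = 6.
Step 3: Under H0 (random ordering), E[R] = 2*n_A*n_B/(n_A+n_B) + 1 = 2*8*8/16 + 1 = 9.0000.
        Var[R] = 2*n_A*n_B*(2*n_A*n_B - n_A - n_B) / ((n_A+n_B)^2 * (n_A+n_B-1)) = 14336/3840 = 3.7333.
        SD[R] = 1.9322.
Step 4: Continuity-corrected z = (R + 0.5 - E[R]) / SD[R] = (6 + 0.5 - 9.0000) / 1.9322 = -1.2939.
Step 5: Two-sided p-value via normal approximation = 2*(1 - Phi(|z|)) = 0.195709.
Step 6: alpha = 0.1. fail to reject H0.

R = 6, z = -1.2939, p = 0.195709, fail to reject H0.


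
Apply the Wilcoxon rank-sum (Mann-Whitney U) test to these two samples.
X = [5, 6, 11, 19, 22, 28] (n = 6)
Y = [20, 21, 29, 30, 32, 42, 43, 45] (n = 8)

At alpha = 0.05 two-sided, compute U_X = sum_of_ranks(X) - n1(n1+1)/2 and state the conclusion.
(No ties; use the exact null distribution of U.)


Step 1: Combine and sort all 14 observations; assign midranks.
sorted (value, group): (5,X), (6,X), (11,X), (19,X), (20,Y), (21,Y), (22,X), (28,X), (29,Y), (30,Y), (32,Y), (42,Y), (43,Y), (45,Y)
ranks: 5->1, 6->2, 11->3, 19->4, 20->5, 21->6, 22->7, 28->8, 29->9, 30->10, 32->11, 42->12, 43->13, 45->14
Step 2: Rank sum for X: R1 = 1 + 2 + 3 + 4 + 7 + 8 = 25.
Step 3: U_X = R1 - n1(n1+1)/2 = 25 - 6*7/2 = 25 - 21 = 4.
       U_Y = n1*n2 - U_X = 48 - 4 = 44.
Step 4: No ties, so the exact null distribution of U (based on enumerating the C(14,6) = 3003 equally likely rank assignments) gives the two-sided p-value.
Step 5: p-value = 0.007992; compare to alpha = 0.05. reject H0.

U_X = 4, p = 0.007992, reject H0 at alpha = 0.05.


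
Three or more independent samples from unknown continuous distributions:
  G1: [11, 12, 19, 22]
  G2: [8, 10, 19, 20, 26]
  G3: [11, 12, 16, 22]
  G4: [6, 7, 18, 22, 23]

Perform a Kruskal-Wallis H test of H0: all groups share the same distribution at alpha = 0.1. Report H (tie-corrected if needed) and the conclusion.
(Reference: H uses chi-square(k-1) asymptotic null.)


Step 1: Combine all N = 18 observations and assign midranks.
sorted (value, group, rank): (6,G4,1), (7,G4,2), (8,G2,3), (10,G2,4), (11,G1,5.5), (11,G3,5.5), (12,G1,7.5), (12,G3,7.5), (16,G3,9), (18,G4,10), (19,G1,11.5), (19,G2,11.5), (20,G2,13), (22,G1,15), (22,G3,15), (22,G4,15), (23,G4,17), (26,G2,18)
Step 2: Sum ranks within each group.
R_1 = 39.5 (n_1 = 4)
R_2 = 49.5 (n_2 = 5)
R_3 = 37 (n_3 = 4)
R_4 = 45 (n_4 = 5)
Step 3: H = 12/(N(N+1)) * sum(R_i^2/n_i) - 3(N+1)
     = 12/(18*19) * (39.5^2/4 + 49.5^2/5 + 37^2/4 + 45^2/5) - 3*19
     = 0.035088 * 1627.36 - 57
     = 0.100439.
Step 4: Ties present; correction factor C = 1 - 42/(18^3 - 18) = 0.992776. Corrected H = 0.100439 / 0.992776 = 0.101169.
Step 5: Under H0, H ~ chi^2(3); p-value = 0.991697.
Step 6: alpha = 0.1. fail to reject H0.

H = 0.1012, df = 3, p = 0.991697, fail to reject H0.


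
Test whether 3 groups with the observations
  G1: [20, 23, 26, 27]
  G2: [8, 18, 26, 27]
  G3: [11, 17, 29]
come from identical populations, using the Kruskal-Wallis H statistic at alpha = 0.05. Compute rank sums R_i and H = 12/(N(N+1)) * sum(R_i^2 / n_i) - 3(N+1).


Step 1: Combine all N = 11 observations and assign midranks.
sorted (value, group, rank): (8,G2,1), (11,G3,2), (17,G3,3), (18,G2,4), (20,G1,5), (23,G1,6), (26,G1,7.5), (26,G2,7.5), (27,G1,9.5), (27,G2,9.5), (29,G3,11)
Step 2: Sum ranks within each group.
R_1 = 28 (n_1 = 4)
R_2 = 22 (n_2 = 4)
R_3 = 16 (n_3 = 3)
Step 3: H = 12/(N(N+1)) * sum(R_i^2/n_i) - 3(N+1)
     = 12/(11*12) * (28^2/4 + 22^2/4 + 16^2/3) - 3*12
     = 0.090909 * 402.333 - 36
     = 0.575758.
Step 4: Ties present; correction factor C = 1 - 12/(11^3 - 11) = 0.990909. Corrected H = 0.575758 / 0.990909 = 0.581040.
Step 5: Under H0, H ~ chi^2(2); p-value = 0.747875.
Step 6: alpha = 0.05. fail to reject H0.

H = 0.5810, df = 2, p = 0.747875, fail to reject H0.


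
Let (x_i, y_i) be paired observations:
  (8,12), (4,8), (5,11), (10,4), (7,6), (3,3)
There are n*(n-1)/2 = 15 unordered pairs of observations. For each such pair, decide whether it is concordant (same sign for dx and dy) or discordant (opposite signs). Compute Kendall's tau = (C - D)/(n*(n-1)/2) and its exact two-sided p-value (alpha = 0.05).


Step 1: Enumerate the 15 unordered pairs (i,j) with i<j and classify each by sign(x_j-x_i) * sign(y_j-y_i).
  (1,2):dx=-4,dy=-4->C; (1,3):dx=-3,dy=-1->C; (1,4):dx=+2,dy=-8->D; (1,5):dx=-1,dy=-6->C
  (1,6):dx=-5,dy=-9->C; (2,3):dx=+1,dy=+3->C; (2,4):dx=+6,dy=-4->D; (2,5):dx=+3,dy=-2->D
  (2,6):dx=-1,dy=-5->C; (3,4):dx=+5,dy=-7->D; (3,5):dx=+2,dy=-5->D; (3,6):dx=-2,dy=-8->C
  (4,5):dx=-3,dy=+2->D; (4,6):dx=-7,dy=-1->C; (5,6):dx=-4,dy=-3->C
Step 2: C = 9, D = 6, total pairs = 15.
Step 3: tau = (C - D)/(n(n-1)/2) = (9 - 6)/15 = 0.200000.
Step 4: Exact two-sided p-value (enumerate n! = 720 permutations of y under H0): p = 0.719444.
Step 5: alpha = 0.05. fail to reject H0.

tau_b = 0.2000 (C=9, D=6), p = 0.719444, fail to reject H0.


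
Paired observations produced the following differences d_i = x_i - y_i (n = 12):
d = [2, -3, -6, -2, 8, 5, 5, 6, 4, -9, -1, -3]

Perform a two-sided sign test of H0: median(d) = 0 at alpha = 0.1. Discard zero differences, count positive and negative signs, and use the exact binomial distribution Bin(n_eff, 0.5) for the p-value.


Step 1: Discard zero differences. Original n = 12; n_eff = number of nonzero differences = 12.
Nonzero differences (with sign): +2, -3, -6, -2, +8, +5, +5, +6, +4, -9, -1, -3
Step 2: Count signs: positive = 6, negative = 6.
Step 3: Under H0: P(positive) = 0.5, so the number of positives S ~ Bin(12, 0.5).
Step 4: Two-sided exact p-value = sum of Bin(12,0.5) probabilities at or below the observed probability = 1.000000.
Step 5: alpha = 0.1. fail to reject H0.

n_eff = 12, pos = 6, neg = 6, p = 1.000000, fail to reject H0.


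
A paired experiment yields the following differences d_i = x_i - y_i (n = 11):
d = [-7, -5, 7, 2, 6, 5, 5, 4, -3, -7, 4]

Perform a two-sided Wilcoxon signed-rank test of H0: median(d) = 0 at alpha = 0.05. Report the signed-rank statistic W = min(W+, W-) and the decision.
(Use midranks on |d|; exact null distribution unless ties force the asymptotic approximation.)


Step 1: Drop any zero differences (none here) and take |d_i|.
|d| = [7, 5, 7, 2, 6, 5, 5, 4, 3, 7, 4]
Step 2: Midrank |d_i| (ties get averaged ranks).
ranks: |7|->10, |5|->6, |7|->10, |2|->1, |6|->8, |5|->6, |5|->6, |4|->3.5, |3|->2, |7|->10, |4|->3.5
Step 3: Attach original signs; sum ranks with positive sign and with negative sign.
W+ = 10 + 1 + 8 + 6 + 6 + 3.5 + 3.5 = 38
W- = 10 + 6 + 2 + 10 = 28
(Check: W+ + W- = 66 should equal n(n+1)/2 = 66.)
Step 4: Test statistic W = min(W+, W-) = 28.
Step 5: Ties in |d|, so use the tie-corrected normal approximation.
        E[W] = n(n+1)/4 = 11*12/4 = 33.
        Tie groups: |d|=4 (t=2), |d|=5 (t=3), |d|=7 (t=3); sum(t^3 - t) = 54.
        Var[W] = n(n+1)(2n+1)/24 - sum(t^3-t)/48 = 3036/24 - 54/48 = 125.375.
        z = (W - E[W]) / sqrt(Var[W]) = (28 - 33) / 11.1971 = -0.4465.
        Two-sided p = 2*Phi(z) = 0.655204.
Step 6: alpha = 0.05. fail to reject H0.

W+ = 38, W- = 28, W = min = 28, p = 0.655204, fail to reject H0.


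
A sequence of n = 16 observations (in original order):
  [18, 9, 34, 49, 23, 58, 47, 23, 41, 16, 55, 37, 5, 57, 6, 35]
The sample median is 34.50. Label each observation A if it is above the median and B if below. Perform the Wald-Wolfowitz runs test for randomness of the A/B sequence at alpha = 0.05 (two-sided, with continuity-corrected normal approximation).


Step 1: Compute median = 34.50; label A = above, B = below.
Labels in order: BBBABAABABAABABA  (n_A = 8, n_B = 8)
Step 2: Count runs R = 12.
Step 3: Under H0 (random ordering), E[R] = 2*n_A*n_B/(n_A+n_B) + 1 = 2*8*8/16 + 1 = 9.0000.
        Var[R] = 2*n_A*n_B*(2*n_A*n_B - n_A - n_B) / ((n_A+n_B)^2 * (n_A+n_B-1)) = 14336/3840 = 3.7333.
        SD[R] = 1.9322.
Step 4: Continuity-corrected z = (R - 0.5 - E[R]) / SD[R] = (12 - 0.5 - 9.0000) / 1.9322 = 1.2939.
Step 5: Two-sided p-value via normal approximation = 2*(1 - Phi(|z|)) = 0.195709.
Step 6: alpha = 0.05. fail to reject H0.

R = 12, z = 1.2939, p = 0.195709, fail to reject H0.


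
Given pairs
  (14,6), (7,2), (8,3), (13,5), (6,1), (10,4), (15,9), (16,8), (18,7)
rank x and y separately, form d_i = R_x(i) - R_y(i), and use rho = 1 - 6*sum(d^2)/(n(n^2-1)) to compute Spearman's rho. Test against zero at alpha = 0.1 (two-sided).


Step 1: Rank x and y separately (midranks; no ties here).
rank(x): 14->6, 7->2, 8->3, 13->5, 6->1, 10->4, 15->7, 16->8, 18->9
rank(y): 6->6, 2->2, 3->3, 5->5, 1->1, 4->4, 9->9, 8->8, 7->7
Step 2: d_i = R_x(i) - R_y(i); compute d_i^2.
  (6-6)^2=0, (2-2)^2=0, (3-3)^2=0, (5-5)^2=0, (1-1)^2=0, (4-4)^2=0, (7-9)^2=4, (8-8)^2=0, (9-7)^2=4
sum(d^2) = 8.
Step 3: rho = 1 - 6*8 / (9*(9^2 - 1)) = 1 - 48/720 = 0.933333.
Step 4: Under H0, t = rho * sqrt((n-2)/(1-rho^2)) = 6.8783 ~ t(7).
Step 5: Two-sided p-value from the t-distribution with 7 df = 0.000236.
Step 6: alpha = 0.1. reject H0.

rho = 0.9333, p = 0.000236, reject H0 at alpha = 0.1.


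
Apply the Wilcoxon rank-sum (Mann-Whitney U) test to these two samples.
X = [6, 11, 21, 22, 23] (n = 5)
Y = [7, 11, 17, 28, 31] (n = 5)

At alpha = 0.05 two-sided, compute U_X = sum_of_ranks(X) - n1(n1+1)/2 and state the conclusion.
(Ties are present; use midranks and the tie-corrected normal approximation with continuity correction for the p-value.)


Step 1: Combine and sort all 10 observations; assign midranks.
sorted (value, group): (6,X), (7,Y), (11,X), (11,Y), (17,Y), (21,X), (22,X), (23,X), (28,Y), (31,Y)
ranks: 6->1, 7->2, 11->3.5, 11->3.5, 17->5, 21->6, 22->7, 23->8, 28->9, 31->10
Step 2: Rank sum for X: R1 = 1 + 3.5 + 6 + 7 + 8 = 25.5.
Step 3: U_X = R1 - n1(n1+1)/2 = 25.5 - 5*6/2 = 25.5 - 15 = 10.5.
       U_Y = n1*n2 - U_X = 25 - 10.5 = 14.5.
Step 4: Ties are present, so use the tie-corrected normal approximation (with continuity correction) for the p-value.
Step 5: p-value = 0.753298; compare to alpha = 0.05. fail to reject H0.

U_X = 10.5, p = 0.753298, fail to reject H0 at alpha = 0.05.


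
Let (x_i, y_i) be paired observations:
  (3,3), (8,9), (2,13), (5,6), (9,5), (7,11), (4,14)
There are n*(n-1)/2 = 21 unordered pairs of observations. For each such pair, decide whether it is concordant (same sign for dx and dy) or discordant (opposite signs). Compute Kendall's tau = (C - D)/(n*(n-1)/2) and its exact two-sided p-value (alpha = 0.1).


Step 1: Enumerate the 21 unordered pairs (i,j) with i<j and classify each by sign(x_j-x_i) * sign(y_j-y_i).
  (1,2):dx=+5,dy=+6->C; (1,3):dx=-1,dy=+10->D; (1,4):dx=+2,dy=+3->C; (1,5):dx=+6,dy=+2->C
  (1,6):dx=+4,dy=+8->C; (1,7):dx=+1,dy=+11->C; (2,3):dx=-6,dy=+4->D; (2,4):dx=-3,dy=-3->C
  (2,5):dx=+1,dy=-4->D; (2,6):dx=-1,dy=+2->D; (2,7):dx=-4,dy=+5->D; (3,4):dx=+3,dy=-7->D
  (3,5):dx=+7,dy=-8->D; (3,6):dx=+5,dy=-2->D; (3,7):dx=+2,dy=+1->C; (4,5):dx=+4,dy=-1->D
  (4,6):dx=+2,dy=+5->C; (4,7):dx=-1,dy=+8->D; (5,6):dx=-2,dy=+6->D; (5,7):dx=-5,dy=+9->D
  (6,7):dx=-3,dy=+3->D
Step 2: C = 8, D = 13, total pairs = 21.
Step 3: tau = (C - D)/(n(n-1)/2) = (8 - 13)/21 = -0.238095.
Step 4: Exact two-sided p-value (enumerate n! = 5040 permutations of y under H0): p = 0.561905.
Step 5: alpha = 0.1. fail to reject H0.

tau_b = -0.2381 (C=8, D=13), p = 0.561905, fail to reject H0.


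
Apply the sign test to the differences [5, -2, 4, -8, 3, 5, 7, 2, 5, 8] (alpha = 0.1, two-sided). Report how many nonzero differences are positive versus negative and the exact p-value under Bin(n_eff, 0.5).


Step 1: Discard zero differences. Original n = 10; n_eff = number of nonzero differences = 10.
Nonzero differences (with sign): +5, -2, +4, -8, +3, +5, +7, +2, +5, +8
Step 2: Count signs: positive = 8, negative = 2.
Step 3: Under H0: P(positive) = 0.5, so the number of positives S ~ Bin(10, 0.5).
Step 4: Two-sided exact p-value = sum of Bin(10,0.5) probabilities at or below the observed probability = 0.109375.
Step 5: alpha = 0.1. fail to reject H0.

n_eff = 10, pos = 8, neg = 2, p = 0.109375, fail to reject H0.


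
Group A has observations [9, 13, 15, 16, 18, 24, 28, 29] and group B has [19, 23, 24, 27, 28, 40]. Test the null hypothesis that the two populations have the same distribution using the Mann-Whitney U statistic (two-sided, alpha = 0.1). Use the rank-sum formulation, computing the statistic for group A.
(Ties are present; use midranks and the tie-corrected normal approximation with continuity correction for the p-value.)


Step 1: Combine and sort all 14 observations; assign midranks.
sorted (value, group): (9,X), (13,X), (15,X), (16,X), (18,X), (19,Y), (23,Y), (24,X), (24,Y), (27,Y), (28,X), (28,Y), (29,X), (40,Y)
ranks: 9->1, 13->2, 15->3, 16->4, 18->5, 19->6, 23->7, 24->8.5, 24->8.5, 27->10, 28->11.5, 28->11.5, 29->13, 40->14
Step 2: Rank sum for X: R1 = 1 + 2 + 3 + 4 + 5 + 8.5 + 11.5 + 13 = 48.
Step 3: U_X = R1 - n1(n1+1)/2 = 48 - 8*9/2 = 48 - 36 = 12.
       U_Y = n1*n2 - U_X = 48 - 12 = 36.
Step 4: Ties are present, so use the tie-corrected normal approximation (with continuity correction) for the p-value.
Step 5: p-value = 0.136773; compare to alpha = 0.1. fail to reject H0.

U_X = 12, p = 0.136773, fail to reject H0 at alpha = 0.1.


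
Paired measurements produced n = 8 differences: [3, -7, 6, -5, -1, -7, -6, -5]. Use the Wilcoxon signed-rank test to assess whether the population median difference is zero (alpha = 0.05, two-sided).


Step 1: Drop any zero differences (none here) and take |d_i|.
|d| = [3, 7, 6, 5, 1, 7, 6, 5]
Step 2: Midrank |d_i| (ties get averaged ranks).
ranks: |3|->2, |7|->7.5, |6|->5.5, |5|->3.5, |1|->1, |7|->7.5, |6|->5.5, |5|->3.5
Step 3: Attach original signs; sum ranks with positive sign and with negative sign.
W+ = 2 + 5.5 = 7.5
W- = 7.5 + 3.5 + 1 + 7.5 + 5.5 + 3.5 = 28.5
(Check: W+ + W- = 36 should equal n(n+1)/2 = 36.)
Step 4: Test statistic W = min(W+, W-) = 7.5.
Step 5: Ties in |d|, so use the tie-corrected normal approximation.
        E[W] = n(n+1)/4 = 8*9/4 = 18.
        Tie groups: |d|=5 (t=2), |d|=6 (t=2), |d|=7 (t=2); sum(t^3 - t) = 18.
        Var[W] = n(n+1)(2n+1)/24 - sum(t^3-t)/48 = 1224/24 - 18/48 = 50.625.
        z = (W - E[W]) / sqrt(Var[W]) = (7.5 - 18) / 7.1151 = -1.4757.
        Two-sided p = 2*Phi(z) = 0.140017.
Step 6: alpha = 0.05. fail to reject H0.

W+ = 7.5, W- = 28.5, W = min = 7.5, p = 0.140017, fail to reject H0.
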